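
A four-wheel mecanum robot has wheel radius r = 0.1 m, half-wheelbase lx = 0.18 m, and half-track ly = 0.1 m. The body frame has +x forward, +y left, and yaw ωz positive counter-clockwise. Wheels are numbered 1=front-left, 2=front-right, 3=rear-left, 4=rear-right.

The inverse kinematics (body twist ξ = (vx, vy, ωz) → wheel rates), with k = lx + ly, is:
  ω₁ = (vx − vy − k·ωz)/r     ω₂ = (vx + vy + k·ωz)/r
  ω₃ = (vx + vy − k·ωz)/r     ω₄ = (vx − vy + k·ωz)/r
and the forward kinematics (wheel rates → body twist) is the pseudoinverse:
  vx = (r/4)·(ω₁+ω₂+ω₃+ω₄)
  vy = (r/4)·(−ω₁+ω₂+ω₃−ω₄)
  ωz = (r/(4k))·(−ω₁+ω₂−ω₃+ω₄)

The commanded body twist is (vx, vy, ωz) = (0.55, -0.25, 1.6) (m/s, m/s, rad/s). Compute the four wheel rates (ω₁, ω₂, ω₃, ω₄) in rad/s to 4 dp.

k = lx + ly = 0.18 + 0.1 = 0.2800;  k·ωz = 0.2800·1.6 = 0.4480
ω₁ (FL) = (vx − vy − k·ωz)/r = 0.3520/0.1 = 3.5200
ω₂ (FR) = (vx + vy + k·ωz)/r = 0.7480/0.1 = 7.4800
ω₃ (RL) = (vx + vy − k·ωz)/r = -0.1480/0.1 = -1.4800
ω₄ (RR) = (vx − vy + k·ωz)/r = 1.2480/0.1 = 12.4800

(3.5200, 7.4800, -1.4800, 12.4800)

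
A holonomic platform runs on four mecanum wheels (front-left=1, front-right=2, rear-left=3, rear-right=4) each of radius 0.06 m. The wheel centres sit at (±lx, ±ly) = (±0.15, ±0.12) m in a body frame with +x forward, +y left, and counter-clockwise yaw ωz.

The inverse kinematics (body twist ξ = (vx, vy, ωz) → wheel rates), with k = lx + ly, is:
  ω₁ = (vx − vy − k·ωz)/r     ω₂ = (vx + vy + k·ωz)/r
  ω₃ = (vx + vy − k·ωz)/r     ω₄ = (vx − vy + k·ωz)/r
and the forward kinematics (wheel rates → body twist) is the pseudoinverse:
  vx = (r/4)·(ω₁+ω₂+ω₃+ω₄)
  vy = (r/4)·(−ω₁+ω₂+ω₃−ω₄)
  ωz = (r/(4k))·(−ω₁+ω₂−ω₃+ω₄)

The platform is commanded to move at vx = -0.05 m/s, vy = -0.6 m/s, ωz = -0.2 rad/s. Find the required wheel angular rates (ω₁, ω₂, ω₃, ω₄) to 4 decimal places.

(10.0667, -11.7333, -9.9333, 8.2667)

k = lx + ly = 0.15 + 0.12 = 0.2700;  k·ωz = 0.2700·-0.2 = -0.0540
ω₁ (FL) = (vx − vy − k·ωz)/r = 0.6040/0.06 = 10.0667
ω₂ (FR) = (vx + vy + k·ωz)/r = -0.7040/0.06 = -11.7333
ω₃ (RL) = (vx + vy − k·ωz)/r = -0.5960/0.06 = -9.9333
ω₄ (RR) = (vx − vy + k·ωz)/r = 0.4960/0.06 = 8.2667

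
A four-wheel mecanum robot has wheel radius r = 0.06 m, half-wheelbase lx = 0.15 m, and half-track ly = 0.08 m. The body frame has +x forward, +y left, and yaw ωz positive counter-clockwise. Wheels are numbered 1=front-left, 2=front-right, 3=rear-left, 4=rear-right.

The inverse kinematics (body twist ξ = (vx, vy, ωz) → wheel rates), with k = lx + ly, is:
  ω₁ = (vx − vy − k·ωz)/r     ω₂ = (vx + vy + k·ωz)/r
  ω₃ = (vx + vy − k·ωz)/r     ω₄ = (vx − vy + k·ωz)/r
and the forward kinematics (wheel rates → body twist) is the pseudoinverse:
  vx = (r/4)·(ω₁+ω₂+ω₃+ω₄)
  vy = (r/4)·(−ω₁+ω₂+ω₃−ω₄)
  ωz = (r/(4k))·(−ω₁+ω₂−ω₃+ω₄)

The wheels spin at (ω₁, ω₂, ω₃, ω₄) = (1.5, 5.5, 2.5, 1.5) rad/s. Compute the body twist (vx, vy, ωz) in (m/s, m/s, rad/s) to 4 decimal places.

(0.1650, 0.0750, 0.1957)

k = lx + ly = 0.15 + 0.08 = 0.2300
ω₁+ω₂+ω₃+ω₄ = 11.0000  →  vx = (0.06/4)·11.0000 = 0.1650
−ω₁+ω₂+ω₃−ω₄ = 5.0000  →  vy = (0.06/4)·5.0000 = 0.0750
−ω₁+ω₂−ω₃+ω₄ = 3.0000  →  ωz = (0.06/0.9200)·3.0000 = 0.1957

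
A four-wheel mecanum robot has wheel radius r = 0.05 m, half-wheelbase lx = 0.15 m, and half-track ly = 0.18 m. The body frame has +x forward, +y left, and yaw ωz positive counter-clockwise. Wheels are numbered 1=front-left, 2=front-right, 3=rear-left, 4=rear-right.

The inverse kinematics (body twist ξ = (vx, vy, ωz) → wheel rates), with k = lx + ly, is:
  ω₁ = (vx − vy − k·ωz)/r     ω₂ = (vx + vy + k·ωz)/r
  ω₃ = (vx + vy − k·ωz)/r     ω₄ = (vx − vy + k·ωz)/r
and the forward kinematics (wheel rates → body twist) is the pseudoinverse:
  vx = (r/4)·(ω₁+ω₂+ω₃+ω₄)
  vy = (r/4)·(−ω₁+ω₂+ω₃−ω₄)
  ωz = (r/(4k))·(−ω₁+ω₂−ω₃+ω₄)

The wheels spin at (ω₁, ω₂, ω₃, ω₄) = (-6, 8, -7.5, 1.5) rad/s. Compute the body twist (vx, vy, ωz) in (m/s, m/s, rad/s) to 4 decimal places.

(-0.0500, 0.0625, 0.8712)

k = lx + ly = 0.15 + 0.18 = 0.3300
ω₁+ω₂+ω₃+ω₄ = -4.0000  →  vx = (0.05/4)·-4.0000 = -0.0500
−ω₁+ω₂+ω₃−ω₄ = 5.0000  →  vy = (0.05/4)·5.0000 = 0.0625
−ω₁+ω₂−ω₃+ω₄ = 23.0000  →  ωz = (0.05/1.3200)·23.0000 = 0.8712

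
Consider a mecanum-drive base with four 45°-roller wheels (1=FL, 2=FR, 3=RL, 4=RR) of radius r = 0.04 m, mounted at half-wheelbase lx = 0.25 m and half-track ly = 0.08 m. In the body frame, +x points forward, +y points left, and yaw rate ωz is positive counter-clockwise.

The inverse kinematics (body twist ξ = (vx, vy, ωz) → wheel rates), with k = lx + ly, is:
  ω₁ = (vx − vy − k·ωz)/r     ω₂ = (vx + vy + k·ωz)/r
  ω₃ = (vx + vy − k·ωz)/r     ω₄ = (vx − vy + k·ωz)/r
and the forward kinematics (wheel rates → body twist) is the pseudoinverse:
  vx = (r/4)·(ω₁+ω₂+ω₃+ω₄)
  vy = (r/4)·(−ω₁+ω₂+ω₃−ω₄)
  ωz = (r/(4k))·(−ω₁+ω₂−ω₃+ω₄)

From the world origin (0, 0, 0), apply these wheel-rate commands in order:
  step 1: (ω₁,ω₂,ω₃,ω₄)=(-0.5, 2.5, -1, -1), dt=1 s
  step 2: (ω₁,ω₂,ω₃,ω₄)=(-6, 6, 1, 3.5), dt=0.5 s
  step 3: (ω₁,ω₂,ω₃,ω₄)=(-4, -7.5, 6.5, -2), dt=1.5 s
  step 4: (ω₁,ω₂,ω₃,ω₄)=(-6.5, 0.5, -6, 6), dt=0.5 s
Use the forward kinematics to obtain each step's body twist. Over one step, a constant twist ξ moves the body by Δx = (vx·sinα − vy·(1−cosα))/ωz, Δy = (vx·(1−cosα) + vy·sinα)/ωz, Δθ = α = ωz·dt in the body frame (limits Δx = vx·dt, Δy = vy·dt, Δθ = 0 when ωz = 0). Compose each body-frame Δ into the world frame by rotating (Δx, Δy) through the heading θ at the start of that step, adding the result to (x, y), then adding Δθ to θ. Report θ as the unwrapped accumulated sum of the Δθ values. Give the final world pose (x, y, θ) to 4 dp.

(-0.1273, 0.1289, 0.0530)

step 1: ξ=(vx,vy,ωz)=(0.0000, 0.0300, 0.0909), dt=1.0 → body Δ=(-0.0014, 0.0300, 0.0909) → world pose (-0.0014, 0.0300, 0.0909)
step 2: ξ=(vx,vy,ωz)=(0.0450, 0.0950, 0.4394), dt=0.5 → body Δ=(0.0171, 0.0496, 0.2197) → world pose (0.0112, 0.0809, 0.3106)
step 3: ξ=(vx,vy,ωz)=(-0.0700, 0.0500, -0.3636), dt=1.5 → body Δ=(-0.0799, 0.0993, -0.5455) → world pose (-0.0952, 0.1510, -0.2348)
step 4: ξ=(vx,vy,ωz)=(-0.0600, -0.0500, 0.5758), dt=0.5 → body Δ=(-0.0260, -0.0289, 0.2879) → world pose (-0.1273, 0.1289, 0.0530)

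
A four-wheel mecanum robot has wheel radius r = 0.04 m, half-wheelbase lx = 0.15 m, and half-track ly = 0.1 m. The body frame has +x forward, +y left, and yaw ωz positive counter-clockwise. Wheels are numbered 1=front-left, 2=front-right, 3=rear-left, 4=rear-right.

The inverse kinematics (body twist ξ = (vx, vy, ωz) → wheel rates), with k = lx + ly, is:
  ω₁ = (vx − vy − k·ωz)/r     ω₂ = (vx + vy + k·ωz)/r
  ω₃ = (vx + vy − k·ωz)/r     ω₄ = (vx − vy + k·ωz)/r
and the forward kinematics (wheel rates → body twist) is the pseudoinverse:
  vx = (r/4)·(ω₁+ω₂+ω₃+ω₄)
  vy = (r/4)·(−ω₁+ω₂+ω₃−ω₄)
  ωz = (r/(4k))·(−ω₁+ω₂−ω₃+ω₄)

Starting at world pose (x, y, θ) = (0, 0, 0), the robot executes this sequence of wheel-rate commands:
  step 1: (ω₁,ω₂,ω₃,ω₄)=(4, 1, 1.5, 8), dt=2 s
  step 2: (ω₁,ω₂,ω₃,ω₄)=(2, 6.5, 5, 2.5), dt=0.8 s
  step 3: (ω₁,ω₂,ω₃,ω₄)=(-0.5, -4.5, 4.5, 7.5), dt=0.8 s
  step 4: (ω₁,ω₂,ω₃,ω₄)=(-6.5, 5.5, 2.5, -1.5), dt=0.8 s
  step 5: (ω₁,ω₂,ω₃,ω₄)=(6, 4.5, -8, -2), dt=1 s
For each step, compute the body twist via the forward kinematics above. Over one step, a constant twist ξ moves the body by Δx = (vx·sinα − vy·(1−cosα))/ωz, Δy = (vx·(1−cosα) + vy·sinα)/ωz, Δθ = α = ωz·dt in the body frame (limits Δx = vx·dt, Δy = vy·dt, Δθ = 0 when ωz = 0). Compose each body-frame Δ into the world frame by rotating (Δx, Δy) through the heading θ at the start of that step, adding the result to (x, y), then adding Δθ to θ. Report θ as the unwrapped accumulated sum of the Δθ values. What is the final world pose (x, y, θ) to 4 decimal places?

(0.4837, -0.0303, 0.7480)

step 1: ξ=(vx,vy,ωz)=(0.1450, -0.0950, 0.1400), dt=2.0 → body Δ=(0.3127, -0.1472, 0.2800) → world pose (0.3127, -0.1472, 0.2800)
step 2: ξ=(vx,vy,ωz)=(0.1600, 0.0700, 0.0800), dt=0.8 → body Δ=(0.1261, 0.0601, 0.0640) → world pose (0.4173, -0.0546, 0.3440)
step 3: ξ=(vx,vy,ωz)=(0.0700, -0.0700, -0.0400), dt=0.8 → body Δ=(0.0551, -0.0569, -0.0320) → world pose (0.4883, -0.0896, 0.3120)
step 4: ξ=(vx,vy,ωz)=(0.0000, 0.1600, 0.3200), dt=0.8 → body Δ=(-0.0163, 0.1266, 0.2560) → world pose (0.4339, 0.0259, 0.5680)
step 5: ξ=(vx,vy,ωz)=(0.0050, -0.0750, 0.1800), dt=1.0 → body Δ=(0.0117, -0.0741, 0.1800) → world pose (0.4837, -0.0303, 0.7480)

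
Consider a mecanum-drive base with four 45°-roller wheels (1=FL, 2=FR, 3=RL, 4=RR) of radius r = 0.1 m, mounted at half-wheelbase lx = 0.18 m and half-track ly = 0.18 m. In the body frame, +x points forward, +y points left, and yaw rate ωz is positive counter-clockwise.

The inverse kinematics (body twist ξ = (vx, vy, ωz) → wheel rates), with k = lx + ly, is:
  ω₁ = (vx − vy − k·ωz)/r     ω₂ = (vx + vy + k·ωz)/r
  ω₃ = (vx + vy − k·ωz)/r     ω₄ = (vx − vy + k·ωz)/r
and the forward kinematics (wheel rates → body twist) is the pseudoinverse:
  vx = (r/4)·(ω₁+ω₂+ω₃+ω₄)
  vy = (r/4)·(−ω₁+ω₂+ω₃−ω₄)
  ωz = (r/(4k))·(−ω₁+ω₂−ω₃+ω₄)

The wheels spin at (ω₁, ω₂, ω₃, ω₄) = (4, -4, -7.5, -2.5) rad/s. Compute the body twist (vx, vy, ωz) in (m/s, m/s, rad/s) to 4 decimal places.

k = lx + ly = 0.18 + 0.18 = 0.3600
ω₁+ω₂+ω₃+ω₄ = -10.0000  →  vx = (0.1/4)·-10.0000 = -0.2500
−ω₁+ω₂+ω₃−ω₄ = -13.0000  →  vy = (0.1/4)·-13.0000 = -0.3250
−ω₁+ω₂−ω₃+ω₄ = -3.0000  →  ωz = (0.1/1.4400)·-3.0000 = -0.2083

(-0.2500, -0.3250, -0.2083)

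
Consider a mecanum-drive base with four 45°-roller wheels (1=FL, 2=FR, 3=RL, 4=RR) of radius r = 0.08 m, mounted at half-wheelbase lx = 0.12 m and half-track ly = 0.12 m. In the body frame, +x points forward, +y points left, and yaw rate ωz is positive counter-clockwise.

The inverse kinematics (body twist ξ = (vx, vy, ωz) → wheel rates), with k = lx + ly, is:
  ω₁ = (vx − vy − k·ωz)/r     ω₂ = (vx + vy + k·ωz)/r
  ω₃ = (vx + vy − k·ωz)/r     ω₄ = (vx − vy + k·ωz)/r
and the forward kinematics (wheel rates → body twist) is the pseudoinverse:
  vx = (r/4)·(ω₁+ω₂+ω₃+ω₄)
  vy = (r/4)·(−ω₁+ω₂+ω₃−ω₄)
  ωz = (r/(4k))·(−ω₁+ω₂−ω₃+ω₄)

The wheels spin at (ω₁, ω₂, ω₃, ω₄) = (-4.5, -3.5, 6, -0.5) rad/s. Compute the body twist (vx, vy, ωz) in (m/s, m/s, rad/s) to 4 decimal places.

(-0.0500, 0.1500, -0.4583)

k = lx + ly = 0.12 + 0.12 = 0.2400
ω₁+ω₂+ω₃+ω₄ = -2.5000  →  vx = (0.08/4)·-2.5000 = -0.0500
−ω₁+ω₂+ω₃−ω₄ = 7.5000  →  vy = (0.08/4)·7.5000 = 0.1500
−ω₁+ω₂−ω₃+ω₄ = -5.5000  →  ωz = (0.08/0.9600)·-5.5000 = -0.4583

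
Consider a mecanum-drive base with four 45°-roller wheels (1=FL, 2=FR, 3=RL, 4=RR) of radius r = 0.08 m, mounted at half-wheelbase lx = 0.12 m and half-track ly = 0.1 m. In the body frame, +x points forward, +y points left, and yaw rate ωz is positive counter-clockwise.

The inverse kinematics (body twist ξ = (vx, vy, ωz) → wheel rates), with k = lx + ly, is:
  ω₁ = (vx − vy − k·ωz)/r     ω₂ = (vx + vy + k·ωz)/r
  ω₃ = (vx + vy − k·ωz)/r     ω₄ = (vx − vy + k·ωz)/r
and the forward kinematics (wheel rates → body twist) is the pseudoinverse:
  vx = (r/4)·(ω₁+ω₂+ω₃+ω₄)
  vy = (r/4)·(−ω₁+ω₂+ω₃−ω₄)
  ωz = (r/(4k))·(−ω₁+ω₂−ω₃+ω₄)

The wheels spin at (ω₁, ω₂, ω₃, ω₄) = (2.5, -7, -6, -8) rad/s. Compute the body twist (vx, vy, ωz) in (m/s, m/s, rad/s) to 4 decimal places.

(-0.3700, -0.1500, -1.0455)

k = lx + ly = 0.12 + 0.1 = 0.2200
ω₁+ω₂+ω₃+ω₄ = -18.5000  →  vx = (0.08/4)·-18.5000 = -0.3700
−ω₁+ω₂+ω₃−ω₄ = -7.5000  →  vy = (0.08/4)·-7.5000 = -0.1500
−ω₁+ω₂−ω₃+ω₄ = -11.5000  →  ωz = (0.08/0.8800)·-11.5000 = -1.0455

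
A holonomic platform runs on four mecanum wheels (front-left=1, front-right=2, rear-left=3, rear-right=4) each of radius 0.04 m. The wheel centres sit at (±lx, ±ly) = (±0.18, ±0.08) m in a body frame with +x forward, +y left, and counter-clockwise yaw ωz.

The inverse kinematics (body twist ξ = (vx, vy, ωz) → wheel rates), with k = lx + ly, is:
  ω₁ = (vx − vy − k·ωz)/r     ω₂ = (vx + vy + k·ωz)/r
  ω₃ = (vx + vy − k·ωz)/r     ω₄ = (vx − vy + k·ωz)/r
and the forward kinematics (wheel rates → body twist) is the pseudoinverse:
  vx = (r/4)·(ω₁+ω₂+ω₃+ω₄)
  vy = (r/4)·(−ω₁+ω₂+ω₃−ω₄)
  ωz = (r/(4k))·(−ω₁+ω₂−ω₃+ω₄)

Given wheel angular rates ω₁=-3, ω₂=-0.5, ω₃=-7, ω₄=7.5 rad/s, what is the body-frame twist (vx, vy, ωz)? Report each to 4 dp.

k = lx + ly = 0.18 + 0.08 = 0.2600
ω₁+ω₂+ω₃+ω₄ = -3.0000  →  vx = (0.04/4)·-3.0000 = -0.0300
−ω₁+ω₂+ω₃−ω₄ = -12.0000  →  vy = (0.04/4)·-12.0000 = -0.1200
−ω₁+ω₂−ω₃+ω₄ = 17.0000  →  ωz = (0.04/1.0400)·17.0000 = 0.6538

(-0.0300, -0.1200, 0.6538)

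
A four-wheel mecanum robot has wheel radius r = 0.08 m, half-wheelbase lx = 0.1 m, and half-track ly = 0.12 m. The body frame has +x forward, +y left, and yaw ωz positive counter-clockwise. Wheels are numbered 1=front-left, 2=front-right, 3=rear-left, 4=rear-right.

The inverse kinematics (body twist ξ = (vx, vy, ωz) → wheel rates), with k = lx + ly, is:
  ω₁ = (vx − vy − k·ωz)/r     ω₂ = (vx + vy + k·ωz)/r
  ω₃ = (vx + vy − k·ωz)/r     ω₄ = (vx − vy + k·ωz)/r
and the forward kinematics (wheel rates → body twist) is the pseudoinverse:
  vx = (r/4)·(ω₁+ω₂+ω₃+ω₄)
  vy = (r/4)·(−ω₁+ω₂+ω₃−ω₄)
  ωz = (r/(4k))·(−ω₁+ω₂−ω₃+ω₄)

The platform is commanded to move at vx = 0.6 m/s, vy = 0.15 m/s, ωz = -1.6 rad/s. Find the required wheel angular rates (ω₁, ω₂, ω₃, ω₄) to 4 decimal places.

(10.0250, 4.9750, 13.7750, 1.2250)

k = lx + ly = 0.1 + 0.12 = 0.2200;  k·ωz = 0.2200·-1.6 = -0.3520
ω₁ (FL) = (vx − vy − k·ωz)/r = 0.8020/0.08 = 10.0250
ω₂ (FR) = (vx + vy + k·ωz)/r = 0.3980/0.08 = 4.9750
ω₃ (RL) = (vx + vy − k·ωz)/r = 1.1020/0.08 = 13.7750
ω₄ (RR) = (vx − vy + k·ωz)/r = 0.0980/0.08 = 1.2250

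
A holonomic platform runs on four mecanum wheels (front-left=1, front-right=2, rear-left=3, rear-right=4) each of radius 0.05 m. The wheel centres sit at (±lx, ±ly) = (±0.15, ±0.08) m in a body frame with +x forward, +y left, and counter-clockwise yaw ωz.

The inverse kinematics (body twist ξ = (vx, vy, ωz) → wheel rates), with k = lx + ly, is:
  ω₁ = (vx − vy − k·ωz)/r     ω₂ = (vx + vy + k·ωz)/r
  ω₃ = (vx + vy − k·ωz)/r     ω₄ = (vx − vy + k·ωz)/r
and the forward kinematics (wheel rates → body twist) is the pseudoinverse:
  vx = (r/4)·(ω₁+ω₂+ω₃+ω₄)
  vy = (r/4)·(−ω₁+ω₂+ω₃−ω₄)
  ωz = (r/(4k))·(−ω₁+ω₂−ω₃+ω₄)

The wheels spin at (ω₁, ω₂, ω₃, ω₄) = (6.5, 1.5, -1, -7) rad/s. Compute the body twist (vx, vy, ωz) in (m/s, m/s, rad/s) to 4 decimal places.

(0.0000, 0.0125, -0.5978)

k = lx + ly = 0.15 + 0.08 = 0.2300
ω₁+ω₂+ω₃+ω₄ = 0.0000  →  vx = (0.05/4)·0.0000 = 0.0000
−ω₁+ω₂+ω₃−ω₄ = 1.0000  →  vy = (0.05/4)·1.0000 = 0.0125
−ω₁+ω₂−ω₃+ω₄ = -11.0000  →  ωz = (0.05/0.9200)·-11.0000 = -0.5978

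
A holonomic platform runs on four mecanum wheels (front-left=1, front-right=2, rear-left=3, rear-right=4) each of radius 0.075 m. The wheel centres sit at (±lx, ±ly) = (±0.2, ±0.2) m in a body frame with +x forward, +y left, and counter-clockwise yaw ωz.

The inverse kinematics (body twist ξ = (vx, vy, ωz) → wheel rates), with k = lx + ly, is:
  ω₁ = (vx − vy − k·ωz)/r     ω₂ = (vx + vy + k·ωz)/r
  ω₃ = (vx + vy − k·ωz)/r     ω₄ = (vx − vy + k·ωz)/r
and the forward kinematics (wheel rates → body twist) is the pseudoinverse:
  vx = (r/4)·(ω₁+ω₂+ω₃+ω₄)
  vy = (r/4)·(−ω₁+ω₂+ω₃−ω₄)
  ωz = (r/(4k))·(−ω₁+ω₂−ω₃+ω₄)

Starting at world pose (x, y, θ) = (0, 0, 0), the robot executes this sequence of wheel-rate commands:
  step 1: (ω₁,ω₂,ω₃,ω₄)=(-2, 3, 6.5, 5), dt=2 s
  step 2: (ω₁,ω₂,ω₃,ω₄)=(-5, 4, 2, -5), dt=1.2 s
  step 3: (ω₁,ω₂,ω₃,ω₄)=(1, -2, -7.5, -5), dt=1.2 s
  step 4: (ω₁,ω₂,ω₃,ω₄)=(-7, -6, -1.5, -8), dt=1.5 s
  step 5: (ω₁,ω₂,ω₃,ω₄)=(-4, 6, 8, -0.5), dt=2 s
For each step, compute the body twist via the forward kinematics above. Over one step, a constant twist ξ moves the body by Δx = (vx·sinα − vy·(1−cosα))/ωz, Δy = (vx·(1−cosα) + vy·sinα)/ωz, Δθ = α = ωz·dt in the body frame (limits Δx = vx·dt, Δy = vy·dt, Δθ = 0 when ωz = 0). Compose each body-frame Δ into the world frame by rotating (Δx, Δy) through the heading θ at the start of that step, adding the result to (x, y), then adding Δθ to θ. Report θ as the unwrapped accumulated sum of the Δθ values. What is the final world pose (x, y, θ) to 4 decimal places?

(-0.3945, 1.1691, 0.1664)

step 1: ξ=(vx,vy,ωz)=(0.2344, 0.1219, 0.1641), dt=2.0 → body Δ=(0.4208, 0.3156, 0.3281) → world pose (0.4208, 0.3156, 0.3281)
step 2: ξ=(vx,vy,ωz)=(-0.0750, 0.3000, 0.0937), dt=1.2 → body Δ=(-0.1100, 0.3542, 0.1125) → world pose (0.2024, 0.6154, 0.4406)
step 3: ξ=(vx,vy,ωz)=(-0.2531, -0.1031, -0.0234), dt=1.2 → body Δ=(-0.3055, -0.1195, -0.0281) → world pose (-0.0229, 0.3771, 0.4125)
step 4: ξ=(vx,vy,ωz)=(-0.4219, 0.1406, -0.2578), dt=1.5 → body Δ=(-0.5769, 0.3266, -0.3867) → world pose (-0.6823, 0.4450, 0.0258)
step 5: ξ=(vx,vy,ωz)=(0.1781, 0.3469, 0.0703), dt=2.0 → body Δ=(0.3064, 0.7165, 0.1406) → world pose (-0.3945, 1.1691, 0.1664)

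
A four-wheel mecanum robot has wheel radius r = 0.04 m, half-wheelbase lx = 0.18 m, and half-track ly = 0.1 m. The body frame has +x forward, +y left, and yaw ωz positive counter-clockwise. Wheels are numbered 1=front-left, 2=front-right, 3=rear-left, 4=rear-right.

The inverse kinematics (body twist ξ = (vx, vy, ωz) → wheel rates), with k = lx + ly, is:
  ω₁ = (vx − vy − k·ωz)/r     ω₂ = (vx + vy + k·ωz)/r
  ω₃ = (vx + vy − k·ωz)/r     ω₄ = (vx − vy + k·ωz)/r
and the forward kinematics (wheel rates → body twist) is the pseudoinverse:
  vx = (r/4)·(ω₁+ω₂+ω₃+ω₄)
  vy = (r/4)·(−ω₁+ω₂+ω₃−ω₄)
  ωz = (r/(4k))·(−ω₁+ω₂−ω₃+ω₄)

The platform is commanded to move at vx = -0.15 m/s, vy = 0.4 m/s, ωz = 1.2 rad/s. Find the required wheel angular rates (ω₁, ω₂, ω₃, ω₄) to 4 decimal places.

(-22.1500, 14.6500, -2.1500, -5.3500)

k = lx + ly = 0.18 + 0.1 = 0.2800;  k·ωz = 0.2800·1.2 = 0.3360
ω₁ (FL) = (vx − vy − k·ωz)/r = -0.8860/0.04 = -22.1500
ω₂ (FR) = (vx + vy + k·ωz)/r = 0.5860/0.04 = 14.6500
ω₃ (RL) = (vx + vy − k·ωz)/r = -0.0860/0.04 = -2.1500
ω₄ (RR) = (vx − vy + k·ωz)/r = -0.2140/0.04 = -5.3500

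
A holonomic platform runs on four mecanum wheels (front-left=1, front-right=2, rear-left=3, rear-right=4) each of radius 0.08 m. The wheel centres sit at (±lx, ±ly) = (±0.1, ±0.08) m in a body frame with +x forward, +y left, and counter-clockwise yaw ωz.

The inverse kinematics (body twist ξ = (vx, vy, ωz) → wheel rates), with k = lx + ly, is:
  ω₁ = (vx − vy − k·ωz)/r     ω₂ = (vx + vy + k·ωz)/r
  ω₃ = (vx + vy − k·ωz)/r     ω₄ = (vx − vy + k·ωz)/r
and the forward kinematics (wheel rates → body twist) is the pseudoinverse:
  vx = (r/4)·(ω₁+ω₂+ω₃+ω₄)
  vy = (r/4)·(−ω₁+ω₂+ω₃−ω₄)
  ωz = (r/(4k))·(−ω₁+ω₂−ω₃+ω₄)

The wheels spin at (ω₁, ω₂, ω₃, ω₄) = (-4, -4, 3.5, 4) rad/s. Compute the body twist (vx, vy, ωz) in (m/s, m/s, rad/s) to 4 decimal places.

(-0.0100, -0.0100, 0.0556)

k = lx + ly = 0.1 + 0.08 = 0.1800
ω₁+ω₂+ω₃+ω₄ = -0.5000  →  vx = (0.08/4)·-0.5000 = -0.0100
−ω₁+ω₂+ω₃−ω₄ = -0.5000  →  vy = (0.08/4)·-0.5000 = -0.0100
−ω₁+ω₂−ω₃+ω₄ = 0.5000  →  ωz = (0.08/0.7200)·0.5000 = 0.0556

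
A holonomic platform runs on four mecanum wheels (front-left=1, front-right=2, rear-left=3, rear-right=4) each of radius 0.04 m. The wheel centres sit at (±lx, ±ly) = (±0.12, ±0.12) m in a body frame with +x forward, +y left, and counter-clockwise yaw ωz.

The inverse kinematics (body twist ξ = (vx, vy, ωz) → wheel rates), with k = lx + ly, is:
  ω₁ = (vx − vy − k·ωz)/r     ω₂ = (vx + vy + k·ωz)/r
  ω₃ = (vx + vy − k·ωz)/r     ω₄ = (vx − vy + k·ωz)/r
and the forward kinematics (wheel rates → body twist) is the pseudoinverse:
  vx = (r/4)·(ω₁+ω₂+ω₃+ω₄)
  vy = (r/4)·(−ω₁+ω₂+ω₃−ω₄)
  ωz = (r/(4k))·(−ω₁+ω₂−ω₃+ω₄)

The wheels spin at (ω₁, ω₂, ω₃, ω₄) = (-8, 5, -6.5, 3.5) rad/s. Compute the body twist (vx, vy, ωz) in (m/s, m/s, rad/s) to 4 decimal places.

k = lx + ly = 0.12 + 0.12 = 0.2400
ω₁+ω₂+ω₃+ω₄ = -6.0000  →  vx = (0.04/4)·-6.0000 = -0.0600
−ω₁+ω₂+ω₃−ω₄ = 3.0000  →  vy = (0.04/4)·3.0000 = 0.0300
−ω₁+ω₂−ω₃+ω₄ = 23.0000  →  ωz = (0.04/0.9600)·23.0000 = 0.9583

(-0.0600, 0.0300, 0.9583)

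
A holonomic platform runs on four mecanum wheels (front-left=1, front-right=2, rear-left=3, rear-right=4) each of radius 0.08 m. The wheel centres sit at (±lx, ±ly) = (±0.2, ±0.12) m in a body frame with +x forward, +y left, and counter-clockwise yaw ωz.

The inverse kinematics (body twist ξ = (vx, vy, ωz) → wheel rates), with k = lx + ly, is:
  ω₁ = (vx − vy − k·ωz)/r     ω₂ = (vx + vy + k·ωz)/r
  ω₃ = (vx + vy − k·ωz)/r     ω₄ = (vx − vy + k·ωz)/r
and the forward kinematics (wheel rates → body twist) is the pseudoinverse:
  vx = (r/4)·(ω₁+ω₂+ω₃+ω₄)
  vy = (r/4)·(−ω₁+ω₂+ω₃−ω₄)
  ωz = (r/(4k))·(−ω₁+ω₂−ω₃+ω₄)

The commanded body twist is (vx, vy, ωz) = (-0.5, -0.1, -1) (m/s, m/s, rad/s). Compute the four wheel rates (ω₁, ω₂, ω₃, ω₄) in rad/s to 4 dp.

(-1.0000, -11.5000, -3.5000, -9.0000)

k = lx + ly = 0.2 + 0.12 = 0.3200;  k·ωz = 0.3200·-1 = -0.3200
ω₁ (FL) = (vx − vy − k·ωz)/r = -0.0800/0.08 = -1.0000
ω₂ (FR) = (vx + vy + k·ωz)/r = -0.9200/0.08 = -11.5000
ω₃ (RL) = (vx + vy − k·ωz)/r = -0.2800/0.08 = -3.5000
ω₄ (RR) = (vx − vy + k·ωz)/r = -0.7200/0.08 = -9.0000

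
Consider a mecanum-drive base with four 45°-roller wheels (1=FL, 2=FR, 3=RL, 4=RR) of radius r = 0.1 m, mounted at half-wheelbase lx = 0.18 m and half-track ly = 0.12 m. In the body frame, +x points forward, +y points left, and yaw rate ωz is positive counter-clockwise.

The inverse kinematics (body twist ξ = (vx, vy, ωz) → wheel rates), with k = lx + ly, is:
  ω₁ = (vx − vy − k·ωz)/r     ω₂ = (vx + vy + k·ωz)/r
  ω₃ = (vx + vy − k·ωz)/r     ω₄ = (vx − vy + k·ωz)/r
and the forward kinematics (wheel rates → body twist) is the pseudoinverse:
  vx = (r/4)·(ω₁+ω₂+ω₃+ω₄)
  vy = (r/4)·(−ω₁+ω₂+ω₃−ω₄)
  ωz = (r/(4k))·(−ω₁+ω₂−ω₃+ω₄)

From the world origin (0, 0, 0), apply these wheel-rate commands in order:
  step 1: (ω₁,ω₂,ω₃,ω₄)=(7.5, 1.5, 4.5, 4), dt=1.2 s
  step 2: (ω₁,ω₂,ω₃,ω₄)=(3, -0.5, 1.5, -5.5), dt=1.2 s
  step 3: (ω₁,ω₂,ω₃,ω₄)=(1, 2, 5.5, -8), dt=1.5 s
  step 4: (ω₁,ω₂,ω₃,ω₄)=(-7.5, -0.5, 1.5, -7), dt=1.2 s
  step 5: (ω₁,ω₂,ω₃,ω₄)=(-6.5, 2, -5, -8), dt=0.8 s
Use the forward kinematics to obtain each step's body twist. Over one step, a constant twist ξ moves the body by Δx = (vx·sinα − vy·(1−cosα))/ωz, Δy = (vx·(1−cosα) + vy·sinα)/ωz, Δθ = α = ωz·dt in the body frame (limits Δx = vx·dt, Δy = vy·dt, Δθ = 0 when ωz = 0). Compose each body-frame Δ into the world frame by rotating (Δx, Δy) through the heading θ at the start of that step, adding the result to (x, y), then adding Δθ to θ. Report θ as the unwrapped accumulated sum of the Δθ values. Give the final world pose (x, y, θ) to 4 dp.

step 1: ξ=(vx,vy,ωz)=(0.4375, -0.1375, -0.5417), dt=1.2 → body Δ=(0.4370, -0.3183, -0.6500) → world pose (0.4370, -0.3183, -0.6500)
step 2: ξ=(vx,vy,ωz)=(-0.0375, 0.0875, -0.8750), dt=1.2 → body Δ=(0.0131, 0.1083, -1.0500) → world pose (0.5130, -0.2400, -1.7000)
step 3: ξ=(vx,vy,ωz)=(0.0125, 0.3625, -1.0417), dt=1.5 → body Δ=(0.3571, 0.3361, -1.5625) → world pose (0.8002, -0.6375, -3.2625)
step 4: ξ=(vx,vy,ωz)=(-0.3375, 0.3875, -0.1250), dt=1.2 → body Δ=(-0.3687, 0.4936, -0.1500) → world pose (1.1067, -1.1719, -3.4125)
step 5: ξ=(vx,vy,ωz)=(-0.4375, 0.2875, 0.4583), dt=0.8 → body Δ=(-0.3839, 0.1614, 0.3667) → world pose (1.4334, -1.4302, -3.0458)

(1.4334, -1.4302, -3.0458)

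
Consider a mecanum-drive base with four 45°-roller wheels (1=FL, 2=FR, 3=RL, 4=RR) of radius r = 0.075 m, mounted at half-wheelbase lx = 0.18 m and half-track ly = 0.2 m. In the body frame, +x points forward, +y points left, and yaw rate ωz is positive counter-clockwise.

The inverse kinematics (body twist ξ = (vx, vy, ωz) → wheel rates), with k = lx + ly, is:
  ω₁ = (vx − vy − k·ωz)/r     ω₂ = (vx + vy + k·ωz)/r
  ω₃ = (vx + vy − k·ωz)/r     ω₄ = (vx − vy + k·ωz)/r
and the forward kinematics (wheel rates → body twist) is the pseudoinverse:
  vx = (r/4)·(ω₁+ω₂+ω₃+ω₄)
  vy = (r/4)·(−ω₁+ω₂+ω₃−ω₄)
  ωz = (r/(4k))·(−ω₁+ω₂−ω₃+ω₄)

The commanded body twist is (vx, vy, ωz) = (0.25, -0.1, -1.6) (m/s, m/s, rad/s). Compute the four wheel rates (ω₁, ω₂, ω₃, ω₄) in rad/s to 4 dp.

(12.7733, -6.1067, 10.1067, -3.4400)

k = lx + ly = 0.18 + 0.2 = 0.3800;  k·ωz = 0.3800·-1.6 = -0.6080
ω₁ (FL) = (vx − vy − k·ωz)/r = 0.9580/0.075 = 12.7733
ω₂ (FR) = (vx + vy + k·ωz)/r = -0.4580/0.075 = -6.1067
ω₃ (RL) = (vx + vy − k·ωz)/r = 0.7580/0.075 = 10.1067
ω₄ (RR) = (vx − vy + k·ωz)/r = -0.2580/0.075 = -3.4400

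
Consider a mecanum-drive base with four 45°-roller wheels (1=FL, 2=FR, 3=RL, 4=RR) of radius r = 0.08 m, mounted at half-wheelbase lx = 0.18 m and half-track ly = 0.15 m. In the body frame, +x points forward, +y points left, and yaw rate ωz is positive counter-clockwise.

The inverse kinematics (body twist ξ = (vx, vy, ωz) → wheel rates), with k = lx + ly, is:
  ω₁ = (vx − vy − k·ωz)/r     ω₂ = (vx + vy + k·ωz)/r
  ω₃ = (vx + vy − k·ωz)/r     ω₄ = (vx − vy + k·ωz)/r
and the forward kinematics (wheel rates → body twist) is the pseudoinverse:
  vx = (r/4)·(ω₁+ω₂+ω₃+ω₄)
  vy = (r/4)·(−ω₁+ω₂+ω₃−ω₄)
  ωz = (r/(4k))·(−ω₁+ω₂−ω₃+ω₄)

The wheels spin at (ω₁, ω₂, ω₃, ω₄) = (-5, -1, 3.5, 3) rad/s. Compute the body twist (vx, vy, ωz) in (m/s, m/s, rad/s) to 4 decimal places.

(0.0100, 0.0900, 0.2121)

k = lx + ly = 0.18 + 0.15 = 0.3300
ω₁+ω₂+ω₃+ω₄ = 0.5000  →  vx = (0.08/4)·0.5000 = 0.0100
−ω₁+ω₂+ω₃−ω₄ = 4.5000  →  vy = (0.08/4)·4.5000 = 0.0900
−ω₁+ω₂−ω₃+ω₄ = 3.5000  →  ωz = (0.08/1.3200)·3.5000 = 0.2121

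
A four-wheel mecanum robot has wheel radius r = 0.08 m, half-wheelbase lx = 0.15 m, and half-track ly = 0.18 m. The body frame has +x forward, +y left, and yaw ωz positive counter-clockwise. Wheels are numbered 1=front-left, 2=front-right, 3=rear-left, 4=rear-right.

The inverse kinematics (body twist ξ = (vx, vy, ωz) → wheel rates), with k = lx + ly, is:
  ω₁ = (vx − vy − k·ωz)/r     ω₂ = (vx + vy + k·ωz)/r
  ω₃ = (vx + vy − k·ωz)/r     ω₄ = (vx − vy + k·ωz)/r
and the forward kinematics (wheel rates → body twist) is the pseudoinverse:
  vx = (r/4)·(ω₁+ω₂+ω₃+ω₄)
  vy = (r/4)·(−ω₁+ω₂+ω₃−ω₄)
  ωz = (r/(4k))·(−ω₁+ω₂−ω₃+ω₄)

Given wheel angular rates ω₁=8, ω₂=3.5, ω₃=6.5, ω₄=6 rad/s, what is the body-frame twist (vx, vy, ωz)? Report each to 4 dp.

(0.4800, -0.0800, -0.3030)

k = lx + ly = 0.15 + 0.18 = 0.3300
ω₁+ω₂+ω₃+ω₄ = 24.0000  →  vx = (0.08/4)·24.0000 = 0.4800
−ω₁+ω₂+ω₃−ω₄ = -4.0000  →  vy = (0.08/4)·-4.0000 = -0.0800
−ω₁+ω₂−ω₃+ω₄ = -5.0000  →  ωz = (0.08/1.3200)·-5.0000 = -0.3030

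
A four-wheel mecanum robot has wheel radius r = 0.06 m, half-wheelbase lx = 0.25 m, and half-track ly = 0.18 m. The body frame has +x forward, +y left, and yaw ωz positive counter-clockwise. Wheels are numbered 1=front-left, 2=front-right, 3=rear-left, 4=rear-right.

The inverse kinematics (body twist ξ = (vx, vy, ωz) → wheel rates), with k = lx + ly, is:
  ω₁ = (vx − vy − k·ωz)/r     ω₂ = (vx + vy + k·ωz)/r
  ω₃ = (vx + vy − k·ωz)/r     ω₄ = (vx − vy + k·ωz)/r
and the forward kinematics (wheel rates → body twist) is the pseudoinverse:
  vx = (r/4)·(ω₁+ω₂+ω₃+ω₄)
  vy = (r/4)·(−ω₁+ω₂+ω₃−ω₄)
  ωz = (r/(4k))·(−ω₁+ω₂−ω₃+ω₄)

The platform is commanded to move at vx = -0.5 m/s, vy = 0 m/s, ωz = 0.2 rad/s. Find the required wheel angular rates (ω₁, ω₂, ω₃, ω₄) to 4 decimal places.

(-9.7667, -6.9000, -9.7667, -6.9000)

k = lx + ly = 0.25 + 0.18 = 0.4300;  k·ωz = 0.4300·0.2 = 0.0860
ω₁ (FL) = (vx − vy − k·ωz)/r = -0.5860/0.06 = -9.7667
ω₂ (FR) = (vx + vy + k·ωz)/r = -0.4140/0.06 = -6.9000
ω₃ (RL) = (vx + vy − k·ωz)/r = -0.5860/0.06 = -9.7667
ω₄ (RR) = (vx − vy + k·ωz)/r = -0.4140/0.06 = -6.9000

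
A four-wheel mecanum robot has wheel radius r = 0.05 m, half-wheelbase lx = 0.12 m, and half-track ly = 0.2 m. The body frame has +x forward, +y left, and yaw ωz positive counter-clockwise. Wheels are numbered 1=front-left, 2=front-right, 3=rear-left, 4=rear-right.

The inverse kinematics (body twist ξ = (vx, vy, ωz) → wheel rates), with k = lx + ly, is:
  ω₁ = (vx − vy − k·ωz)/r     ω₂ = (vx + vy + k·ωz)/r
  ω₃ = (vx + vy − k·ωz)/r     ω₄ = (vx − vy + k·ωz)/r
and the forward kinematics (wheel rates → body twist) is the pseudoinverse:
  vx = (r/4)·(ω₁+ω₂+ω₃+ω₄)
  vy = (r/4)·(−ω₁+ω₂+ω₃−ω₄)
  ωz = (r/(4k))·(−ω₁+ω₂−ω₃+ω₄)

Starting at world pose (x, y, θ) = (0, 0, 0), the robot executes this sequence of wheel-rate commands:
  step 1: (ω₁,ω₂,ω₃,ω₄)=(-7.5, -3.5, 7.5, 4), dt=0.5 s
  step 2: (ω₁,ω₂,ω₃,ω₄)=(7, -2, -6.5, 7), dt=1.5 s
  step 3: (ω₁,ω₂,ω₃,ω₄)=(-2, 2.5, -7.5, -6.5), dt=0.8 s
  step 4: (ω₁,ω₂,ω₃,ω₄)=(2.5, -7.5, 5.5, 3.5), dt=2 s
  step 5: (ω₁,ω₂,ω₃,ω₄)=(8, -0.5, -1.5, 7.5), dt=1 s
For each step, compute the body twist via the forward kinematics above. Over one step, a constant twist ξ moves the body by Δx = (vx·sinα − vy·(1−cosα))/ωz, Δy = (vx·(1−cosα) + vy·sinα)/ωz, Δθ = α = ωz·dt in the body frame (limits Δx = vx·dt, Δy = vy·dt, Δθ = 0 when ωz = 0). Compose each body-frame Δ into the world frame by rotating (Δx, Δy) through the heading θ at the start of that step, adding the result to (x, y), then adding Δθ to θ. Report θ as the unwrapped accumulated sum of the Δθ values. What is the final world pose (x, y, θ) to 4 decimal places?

step 1: ξ=(vx,vy,ωz)=(0.0062, 0.0938, 0.0195), dt=0.5 → body Δ=(0.0029, 0.0469, 0.0098) → world pose (0.0029, 0.0469, 0.0098)
step 2: ξ=(vx,vy,ωz)=(0.0688, -0.2812, 0.1758), dt=1.5 → body Δ=(0.1572, -0.4035, 0.2637) → world pose (0.1641, -0.3550, 0.2734)
step 3: ξ=(vx,vy,ωz)=(-0.1688, 0.0438, 0.2148), dt=0.8 → body Δ=(-0.1373, 0.0233, 0.1719) → world pose (0.0255, -0.3697, 0.4453)
step 4: ξ=(vx,vy,ωz)=(0.0500, -0.1000, -0.4688), dt=2.0 → body Δ=(-0.0011, -0.2155, -0.9375) → world pose (0.1174, -0.5647, -0.4922)
step 5: ξ=(vx,vy,ωz)=(0.1688, -0.2188, 0.0195), dt=1.0 → body Δ=(0.1709, -0.2171, 0.0195) → world pose (0.1654, -0.8368, -0.4727)

(0.1654, -0.8368, -0.4727)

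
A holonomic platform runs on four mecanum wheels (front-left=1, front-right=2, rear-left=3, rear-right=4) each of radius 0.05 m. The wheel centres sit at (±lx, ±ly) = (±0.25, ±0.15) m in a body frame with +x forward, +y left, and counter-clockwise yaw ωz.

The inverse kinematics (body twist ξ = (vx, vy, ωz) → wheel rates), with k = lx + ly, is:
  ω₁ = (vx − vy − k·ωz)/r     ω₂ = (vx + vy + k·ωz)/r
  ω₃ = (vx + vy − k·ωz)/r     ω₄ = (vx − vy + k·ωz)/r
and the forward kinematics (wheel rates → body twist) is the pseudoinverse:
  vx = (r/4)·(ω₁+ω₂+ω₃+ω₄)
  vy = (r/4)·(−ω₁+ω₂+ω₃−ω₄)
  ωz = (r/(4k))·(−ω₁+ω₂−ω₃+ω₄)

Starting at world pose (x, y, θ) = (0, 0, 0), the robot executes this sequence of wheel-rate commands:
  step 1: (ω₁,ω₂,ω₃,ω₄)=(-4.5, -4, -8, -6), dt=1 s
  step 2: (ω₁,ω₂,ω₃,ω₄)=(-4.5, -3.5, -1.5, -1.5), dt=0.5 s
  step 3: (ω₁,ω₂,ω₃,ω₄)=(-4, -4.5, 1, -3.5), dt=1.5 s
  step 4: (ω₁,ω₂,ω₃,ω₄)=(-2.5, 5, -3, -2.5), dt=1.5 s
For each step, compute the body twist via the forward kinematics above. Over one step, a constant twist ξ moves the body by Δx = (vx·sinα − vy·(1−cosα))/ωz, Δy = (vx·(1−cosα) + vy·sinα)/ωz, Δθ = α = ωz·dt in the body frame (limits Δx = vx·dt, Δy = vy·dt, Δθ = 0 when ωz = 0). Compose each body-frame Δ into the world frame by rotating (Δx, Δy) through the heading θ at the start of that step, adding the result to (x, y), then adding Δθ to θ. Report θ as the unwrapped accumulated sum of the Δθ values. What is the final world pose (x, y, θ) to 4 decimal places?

(-0.6152, 0.1780, 0.2344)

step 1: ξ=(vx,vy,ωz)=(-0.2812, -0.0187, 0.0781), dt=1.0 → body Δ=(-0.2802, -0.0297, 0.0781) → world pose (-0.2802, -0.0297, 0.0781)
step 2: ξ=(vx,vy,ωz)=(-0.1375, 0.0125, 0.0312), dt=0.5 → body Δ=(-0.0688, 0.0057, 0.0156) → world pose (-0.3493, -0.0294, 0.0938)
step 3: ξ=(vx,vy,ωz)=(-0.1375, 0.0500, -0.1562), dt=1.5 → body Δ=(-0.1956, 0.0984, -0.2344) → world pose (-0.5532, 0.0502, -0.1406)
step 4: ξ=(vx,vy,ωz)=(-0.0375, 0.0875, 0.2500), dt=1.5 → body Δ=(-0.0793, 0.1178, 0.3750) → world pose (-0.6152, 0.1780, 0.2344)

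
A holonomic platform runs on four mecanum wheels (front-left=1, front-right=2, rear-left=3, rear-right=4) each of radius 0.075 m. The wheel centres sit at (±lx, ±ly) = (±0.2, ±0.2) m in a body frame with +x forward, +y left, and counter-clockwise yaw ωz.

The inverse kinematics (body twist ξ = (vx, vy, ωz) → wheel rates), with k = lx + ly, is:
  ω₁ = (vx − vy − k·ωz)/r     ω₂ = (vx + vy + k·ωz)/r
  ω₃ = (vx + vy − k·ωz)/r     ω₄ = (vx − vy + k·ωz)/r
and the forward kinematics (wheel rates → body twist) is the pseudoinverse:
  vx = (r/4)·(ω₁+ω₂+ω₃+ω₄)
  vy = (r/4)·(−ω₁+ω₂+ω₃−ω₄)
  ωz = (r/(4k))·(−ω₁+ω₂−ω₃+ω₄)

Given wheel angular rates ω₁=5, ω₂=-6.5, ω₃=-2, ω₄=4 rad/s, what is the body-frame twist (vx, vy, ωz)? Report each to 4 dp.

k = lx + ly = 0.2 + 0.2 = 0.4000
ω₁+ω₂+ω₃+ω₄ = 0.5000  →  vx = (0.075/4)·0.5000 = 0.0094
−ω₁+ω₂+ω₃−ω₄ = -17.5000  →  vy = (0.075/4)·-17.5000 = -0.3281
−ω₁+ω₂−ω₃+ω₄ = -5.5000  →  ωz = (0.075/1.6000)·-5.5000 = -0.2578

(0.0094, -0.3281, -0.2578)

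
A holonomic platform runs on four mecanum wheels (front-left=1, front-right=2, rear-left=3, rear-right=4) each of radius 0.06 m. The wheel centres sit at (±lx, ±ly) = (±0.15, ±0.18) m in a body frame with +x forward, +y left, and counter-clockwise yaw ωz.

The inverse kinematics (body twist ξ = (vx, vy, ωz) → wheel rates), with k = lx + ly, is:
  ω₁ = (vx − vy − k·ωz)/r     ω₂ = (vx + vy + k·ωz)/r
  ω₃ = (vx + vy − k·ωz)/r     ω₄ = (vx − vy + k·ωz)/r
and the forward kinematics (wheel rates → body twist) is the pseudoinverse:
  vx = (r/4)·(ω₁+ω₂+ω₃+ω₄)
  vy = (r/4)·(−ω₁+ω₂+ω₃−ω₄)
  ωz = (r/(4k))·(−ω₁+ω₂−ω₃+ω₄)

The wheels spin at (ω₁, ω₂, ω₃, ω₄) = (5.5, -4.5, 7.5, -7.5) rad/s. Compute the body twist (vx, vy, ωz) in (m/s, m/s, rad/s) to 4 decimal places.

(0.0150, 0.0750, -1.1364)

k = lx + ly = 0.15 + 0.18 = 0.3300
ω₁+ω₂+ω₃+ω₄ = 1.0000  →  vx = (0.06/4)·1.0000 = 0.0150
−ω₁+ω₂+ω₃−ω₄ = 5.0000  →  vy = (0.06/4)·5.0000 = 0.0750
−ω₁+ω₂−ω₃+ω₄ = -25.0000  →  ωz = (0.06/1.3200)·-25.0000 = -1.1364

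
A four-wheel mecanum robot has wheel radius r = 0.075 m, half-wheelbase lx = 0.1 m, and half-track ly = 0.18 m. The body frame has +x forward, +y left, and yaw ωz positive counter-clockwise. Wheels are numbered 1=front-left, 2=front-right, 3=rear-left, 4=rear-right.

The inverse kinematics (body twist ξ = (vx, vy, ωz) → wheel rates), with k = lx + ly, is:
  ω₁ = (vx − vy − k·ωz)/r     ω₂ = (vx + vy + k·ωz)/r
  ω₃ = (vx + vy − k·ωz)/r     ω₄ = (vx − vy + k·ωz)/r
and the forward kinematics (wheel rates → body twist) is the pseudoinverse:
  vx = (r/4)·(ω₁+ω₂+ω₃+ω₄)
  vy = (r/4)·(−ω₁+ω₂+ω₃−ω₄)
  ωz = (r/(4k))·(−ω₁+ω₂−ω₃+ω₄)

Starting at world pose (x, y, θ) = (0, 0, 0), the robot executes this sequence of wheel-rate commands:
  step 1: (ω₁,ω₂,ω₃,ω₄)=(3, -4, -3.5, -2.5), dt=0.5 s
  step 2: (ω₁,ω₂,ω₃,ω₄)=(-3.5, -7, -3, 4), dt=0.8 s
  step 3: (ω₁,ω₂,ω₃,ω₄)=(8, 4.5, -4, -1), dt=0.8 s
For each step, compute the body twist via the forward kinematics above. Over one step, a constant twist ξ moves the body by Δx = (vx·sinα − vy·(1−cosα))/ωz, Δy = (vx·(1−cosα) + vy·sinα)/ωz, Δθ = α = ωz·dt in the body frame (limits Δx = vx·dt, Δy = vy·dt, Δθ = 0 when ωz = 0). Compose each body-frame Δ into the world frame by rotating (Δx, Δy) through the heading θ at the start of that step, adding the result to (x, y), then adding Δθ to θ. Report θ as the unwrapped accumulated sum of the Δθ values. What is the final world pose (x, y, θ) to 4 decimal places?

step 1: ξ=(vx,vy,ωz)=(-0.1313, -0.1500, -0.4018), dt=0.5 → body Δ=(-0.0727, -0.0679, -0.2009) → world pose (-0.0727, -0.0679, -0.2009)
step 2: ξ=(vx,vy,ωz)=(-0.1781, -0.1969, 0.2344), dt=0.8 → body Δ=(-0.1269, -0.1699, 0.1875) → world pose (-0.2310, -0.2091, -0.0134)
step 3: ξ=(vx,vy,ωz)=(0.1406, -0.1219, -0.0335), dt=0.8 → body Δ=(0.1112, -0.0990, -0.0268) → world pose (-0.1211, -0.3096, -0.0402)

(-0.1211, -0.3096, -0.0402)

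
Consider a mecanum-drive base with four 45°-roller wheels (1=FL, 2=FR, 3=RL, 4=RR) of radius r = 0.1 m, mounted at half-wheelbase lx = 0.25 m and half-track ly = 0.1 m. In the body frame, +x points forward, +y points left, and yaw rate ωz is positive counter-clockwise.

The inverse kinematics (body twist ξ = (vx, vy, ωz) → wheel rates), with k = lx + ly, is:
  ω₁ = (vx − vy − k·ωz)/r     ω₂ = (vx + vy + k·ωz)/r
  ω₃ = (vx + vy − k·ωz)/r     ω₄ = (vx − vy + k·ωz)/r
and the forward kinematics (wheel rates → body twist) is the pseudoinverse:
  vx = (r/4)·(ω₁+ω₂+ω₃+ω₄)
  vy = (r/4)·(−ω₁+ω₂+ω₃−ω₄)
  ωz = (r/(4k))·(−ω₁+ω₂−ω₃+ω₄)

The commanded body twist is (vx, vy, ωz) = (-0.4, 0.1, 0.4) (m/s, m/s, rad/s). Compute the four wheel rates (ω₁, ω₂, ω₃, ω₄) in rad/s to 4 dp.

(-6.4000, -1.6000, -4.4000, -3.6000)

k = lx + ly = 0.25 + 0.1 = 0.3500;  k·ωz = 0.3500·0.4 = 0.1400
ω₁ (FL) = (vx − vy − k·ωz)/r = -0.6400/0.1 = -6.4000
ω₂ (FR) = (vx + vy + k·ωz)/r = -0.1600/0.1 = -1.6000
ω₃ (RL) = (vx + vy − k·ωz)/r = -0.4400/0.1 = -4.4000
ω₄ (RR) = (vx − vy + k·ωz)/r = -0.3600/0.1 = -3.6000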